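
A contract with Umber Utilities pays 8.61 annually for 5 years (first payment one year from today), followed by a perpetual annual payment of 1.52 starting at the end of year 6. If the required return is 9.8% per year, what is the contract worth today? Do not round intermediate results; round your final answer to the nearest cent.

42.52

PV of 5-year annuity: 8.61 × [1 − (1+0.098)^−5] / 0.098 = 32.80612
Perpetuity value at year 5: 1.52 / 0.098 = 15.51020
PV of perpetuity: 15.51020 / (1+0.098)^5 = 9.71865
Total PV = 32.80612 + 9.71865 = 42.52477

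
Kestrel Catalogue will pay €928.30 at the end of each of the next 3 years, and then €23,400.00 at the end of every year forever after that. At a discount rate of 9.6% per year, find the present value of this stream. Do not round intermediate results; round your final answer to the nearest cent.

PV of 3-year annuity: €928.30 × [1 − (1+0.096)^−3] / 0.096 = 2324.89898
Perpetuity value at year 3: €23,400.00 / 0.096 = 243750.00000
PV of perpetuity: 243750.00000 / (1+0.096)^3 = 185145.41518
Total PV = 2324.89898 + 185145.41518 = 187470.31415

€187470.31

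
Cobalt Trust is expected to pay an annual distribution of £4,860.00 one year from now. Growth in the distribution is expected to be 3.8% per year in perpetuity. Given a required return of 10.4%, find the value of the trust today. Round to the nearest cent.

£73636.36

Growing perpetuity: P = D₁ / (r − g) = £4,860.0000 / (0.104 − 0.038) = £73,636.36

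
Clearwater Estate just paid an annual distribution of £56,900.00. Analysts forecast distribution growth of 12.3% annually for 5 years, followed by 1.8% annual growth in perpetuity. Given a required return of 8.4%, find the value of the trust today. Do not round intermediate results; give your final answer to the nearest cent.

D_1 = 63898.70000
D_2 = 71758.24010
D_3 = 80584.50363
D_4 = 90496.39758
D_5 = 101627.45448
Terminal value at year 5: TV = D_5×(1+g_2)/(r−g_2) = 103456.74866/0.066 = 1567526.49488
P_0 = D_1/(1+r)^1 + D_2/(1+r)^2 + D_3/(1+r)^3 + D_4/(1+r)^4 + D_5/(1+r)^5 + TV/(1+r)^5
    = 58947.14022 + 61067.93217 + 63265.02567 + 65541.16589 + 67899.19677 + 1047293.67132 = 1364014.13203

£1364014.13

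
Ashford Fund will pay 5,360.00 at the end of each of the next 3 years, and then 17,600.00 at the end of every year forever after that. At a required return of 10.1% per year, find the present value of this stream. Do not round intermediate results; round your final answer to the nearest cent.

143871.87

PV of 3-year annuity: 5,360.00 × [1 − (1+0.101)^−3] / 0.101 = 13306.09490
Perpetuity value at year 3: 17,600.00 / 0.101 = 174257.42574
PV of perpetuity: 174257.42574 / (1+0.101)^3 = 130565.77085
Total PV = 13306.09490 + 130565.77085 = 143871.86575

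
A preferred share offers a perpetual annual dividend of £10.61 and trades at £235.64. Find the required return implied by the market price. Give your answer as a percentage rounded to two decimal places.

4.50%

P = C/r ⇒ r = C/P = £10.61/£235.64 = 0.045026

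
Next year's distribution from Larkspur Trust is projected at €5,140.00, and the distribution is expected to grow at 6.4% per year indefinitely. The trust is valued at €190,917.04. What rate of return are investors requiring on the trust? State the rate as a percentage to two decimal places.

9.09%

P = D₁/(r − g) ⇒ r = D₁/P + g = €5,140.0000/€190,917.04 + 0.064 = 0.026923 + 0.064 = 0.090923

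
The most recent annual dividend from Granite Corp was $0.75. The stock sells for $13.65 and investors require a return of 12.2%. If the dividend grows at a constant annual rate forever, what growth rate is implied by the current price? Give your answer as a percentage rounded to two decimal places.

6.36%

P = D₀(1+g)/(r−g) ⇒ P(r−g) = D₀(1+g) ⇒ g(P+D₀) = P·r − D₀
g = (P·r − D₀)/(P + D₀) = ($13.65×0.122 − $0.75) / ($13.65 + $0.75) = 0.063562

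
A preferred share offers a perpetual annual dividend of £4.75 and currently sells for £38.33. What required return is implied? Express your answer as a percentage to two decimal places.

12.39%

P = C/r ⇒ r = C/P = £4.75/£38.33 = 0.123924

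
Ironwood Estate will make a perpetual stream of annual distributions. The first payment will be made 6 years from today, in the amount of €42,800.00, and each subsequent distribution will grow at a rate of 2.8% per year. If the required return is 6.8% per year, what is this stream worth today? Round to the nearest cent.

Value at end of year 5: C₁ / (r − g) = €42,800.00 / (0.068 − 0.028) = €1,070,000.0000
Discount to today: PV = €1,070,000.0000 / (1 + 0.068)^5 = €1,070,000.0000 / 1.389493 = €770,065.23

€770065.23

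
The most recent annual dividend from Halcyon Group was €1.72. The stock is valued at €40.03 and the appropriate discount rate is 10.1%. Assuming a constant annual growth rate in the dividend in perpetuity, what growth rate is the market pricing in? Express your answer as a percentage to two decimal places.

P = D₀(1+g)/(r−g) ⇒ P(r−g) = D₀(1+g) ⇒ g(P+D₀) = P·r − D₀
g = (P·r − D₀)/(P + D₀) = (€40.03×0.101 − €1.72) / (€40.03 + €1.72) = 0.055641

5.56%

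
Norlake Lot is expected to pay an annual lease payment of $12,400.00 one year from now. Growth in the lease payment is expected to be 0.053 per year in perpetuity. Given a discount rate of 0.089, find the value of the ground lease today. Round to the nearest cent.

Growing perpetuity: P = D₁ / (r − g) = $12,400.0000 / (0.089 − 0.053) = $344,444.44

$344444.44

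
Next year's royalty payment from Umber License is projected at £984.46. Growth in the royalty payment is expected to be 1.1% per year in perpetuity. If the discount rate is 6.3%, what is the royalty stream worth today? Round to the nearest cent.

Growing perpetuity: P = D₁ / (r − g) = £984.4600 / (0.063 − 0.011) = £18,931.92

£18931.92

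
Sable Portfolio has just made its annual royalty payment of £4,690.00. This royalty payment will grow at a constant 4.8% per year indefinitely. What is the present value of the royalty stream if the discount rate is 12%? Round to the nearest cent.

£68265.56

D₁ = D₀ × (1 + g) = £4,690.00 × 1.048 = £4,915.1200
Growing perpetuity: P = D₁ / (r − g) = £4,915.1200 / (0.12 − 0.048) = £68,265.56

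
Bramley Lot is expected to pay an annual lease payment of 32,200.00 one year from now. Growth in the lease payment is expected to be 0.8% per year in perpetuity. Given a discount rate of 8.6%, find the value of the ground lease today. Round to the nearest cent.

412820.51

Growing perpetuity: P = D₁ / (r − g) = 32,200.0000 / (0.086 − 0.008) = 412,820.51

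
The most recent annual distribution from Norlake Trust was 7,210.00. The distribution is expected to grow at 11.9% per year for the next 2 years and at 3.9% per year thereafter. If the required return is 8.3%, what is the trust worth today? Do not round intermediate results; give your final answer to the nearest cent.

196908.26

D_1 = 8067.99000
D_2 = 9028.08081
Terminal value at year 2: TV = D_2×(1+g_2)/(r−g_2) = 9380.17596/0.044 = 213185.81731
P_0 = D_1/(1+r)^1 + D_2/(1+r)^2 + TV/(1+r)^2
    = 7449.66759 + 7697.30197 + 181761.28969 = 196908.25925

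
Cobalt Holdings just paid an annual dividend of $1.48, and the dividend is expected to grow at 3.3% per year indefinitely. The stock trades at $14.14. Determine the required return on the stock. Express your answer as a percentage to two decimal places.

D₁ = $1.48 × 1.033 = $1.5288
P = D₁/(r − g) ⇒ r = D₁/P + g = $1.5288/$14.14 + 0.033 = 0.108122 + 0.033 = 0.141122

14.11%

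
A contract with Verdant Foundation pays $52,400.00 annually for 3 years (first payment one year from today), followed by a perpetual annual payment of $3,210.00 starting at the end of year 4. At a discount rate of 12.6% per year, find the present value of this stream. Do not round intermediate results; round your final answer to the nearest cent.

PV of 3-year annuity: $52,400.00 × [1 − (1+0.126)^−3] / 0.126 = 124569.60466
Perpetuity value at year 3: $3,210.00 / 0.126 = 25476.19048
PV of perpetuity: 25476.19048 / (1+0.126)^3 = 17845.11355
Total PV = 124569.60466 + 17845.11355 = 142414.71821

$142414.72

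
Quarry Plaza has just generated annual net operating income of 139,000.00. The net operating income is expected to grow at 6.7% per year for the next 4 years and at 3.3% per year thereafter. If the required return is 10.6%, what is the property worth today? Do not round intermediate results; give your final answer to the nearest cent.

D_1 = 148313.00000
D_2 = 158249.97100
D_3 = 168852.71906
D_4 = 180165.85123
Terminal value at year 4: TV = D_4×(1+g_2)/(r−g_2) = 186111.32432/0.073 = 2549470.19623
P_0 = D_1/(1+r)^1 + D_2/(1+r)^2 + D_3/(1+r)^3 + D_4/(1+r)^4 + TV/(1+r)^4
    = 134098.55335 + 129369.94251 + 124808.07293 + 120407.06493 + 1703842.43941 = 2212526.07313

2212526.07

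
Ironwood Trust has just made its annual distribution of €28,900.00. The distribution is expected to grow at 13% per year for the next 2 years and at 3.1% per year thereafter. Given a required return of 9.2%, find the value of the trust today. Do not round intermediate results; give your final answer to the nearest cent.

€583896.10

D_1 = 32657.00000
D_2 = 36902.41000
Terminal value at year 2: TV = D_2×(1+g_2)/(r−g_2) = 38046.38471/0.061 = 623711.22475
P_0 = D_1/(1+r)^1 + D_2/(1+r)^2 + TV/(1+r)^2
    = 29905.67766 + 30946.35142 + 523044.07073 = 583896.09980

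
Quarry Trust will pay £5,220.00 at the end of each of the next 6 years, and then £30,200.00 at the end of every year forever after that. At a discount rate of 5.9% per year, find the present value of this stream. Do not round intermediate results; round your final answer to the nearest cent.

PV of 6-year annuity: £5,220.00 × [1 − (1+0.059)^−6] / 0.059 = 25749.27864
Perpetuity value at year 6: £30,200.00 / 0.059 = 511864.40678
PV of perpetuity: 511864.40678 / (1+0.059)^6 = 362893.48438
Total PV = 25749.27864 + 362893.48438 = 388642.76302

£388642.76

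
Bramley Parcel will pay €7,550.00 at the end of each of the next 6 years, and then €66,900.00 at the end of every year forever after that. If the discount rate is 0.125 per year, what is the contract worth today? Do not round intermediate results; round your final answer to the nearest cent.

€294604.68

PV of 6-year annuity: €7,550.00 × [1 − (1+0.125)^−6] / 0.125 = 30606.48087
Perpetuity value at year 6: €66,900.00 / 0.125 = 535200.00000
PV of perpetuity: 535200.00000 / (1+0.125)^6 = 263998.20262
Total PV = 30606.48087 + 263998.20262 = 294604.68349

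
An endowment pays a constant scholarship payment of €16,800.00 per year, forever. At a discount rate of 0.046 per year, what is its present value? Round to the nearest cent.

Level perpetuity: PV = C / r = €16,800.00 / 0.046 = €365,217.39

€365217.39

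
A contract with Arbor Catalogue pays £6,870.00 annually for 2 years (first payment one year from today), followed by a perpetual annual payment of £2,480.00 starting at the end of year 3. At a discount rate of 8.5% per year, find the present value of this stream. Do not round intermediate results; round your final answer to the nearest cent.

£36951.66

PV of 2-year annuity: £6,870.00 × [1 − (1+0.085)^−2] / 0.085 = 12167.55506
Perpetuity value at year 2: £2,480.00 / 0.085 = 29176.47059
PV of perpetuity: 29176.47059 / (1+0.085)^2 = 24784.10719
Total PV = 12167.55506 + 24784.10719 = 36951.66225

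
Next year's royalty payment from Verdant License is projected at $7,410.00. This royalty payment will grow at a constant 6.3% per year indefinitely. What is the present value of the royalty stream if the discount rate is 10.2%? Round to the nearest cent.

Growing perpetuity: P = D₁ / (r − g) = $7,410.0000 / (0.102 − 0.063) = $190,000.00

$190000.00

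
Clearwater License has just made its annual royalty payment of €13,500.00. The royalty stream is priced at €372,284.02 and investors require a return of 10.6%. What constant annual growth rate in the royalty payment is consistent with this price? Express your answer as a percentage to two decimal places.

6.73%

P = D₀(1+g)/(r−g) ⇒ P(r−g) = D₀(1+g) ⇒ g(P+D₀) = P·r − D₀
g = (P·r − D₀)/(P + D₀) = (€372,284.02×0.106 − €13,500.00) / (€372,284.02 + €13,500.00) = 0.067297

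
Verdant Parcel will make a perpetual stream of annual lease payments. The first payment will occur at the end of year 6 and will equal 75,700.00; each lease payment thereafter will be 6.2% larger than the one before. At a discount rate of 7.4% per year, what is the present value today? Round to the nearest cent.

4414618.99

Value at end of year 5: C₁ / (r − g) = 75,700.00 / (0.074 − 0.062) = 6,308,333.3333
Discount to today: PV = 6,308,333.3333 / (1 + 0.074)^5 = 6,308,333.3333 / 1.428964 = 4,414,618.99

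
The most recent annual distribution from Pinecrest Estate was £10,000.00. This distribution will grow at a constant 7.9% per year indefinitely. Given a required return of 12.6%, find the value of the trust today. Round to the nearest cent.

D₁ = D₀ × (1 + g) = £10,000.00 × 1.079 = £10,790.0000
Growing perpetuity: P = D₁ / (r − g) = £10,790.0000 / (0.126 − 0.079) = £229,574.47

£229574.47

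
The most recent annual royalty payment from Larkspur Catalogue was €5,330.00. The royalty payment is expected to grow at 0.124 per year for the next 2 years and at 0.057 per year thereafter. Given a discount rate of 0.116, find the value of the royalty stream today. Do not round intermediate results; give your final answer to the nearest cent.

D_1 = 5990.92000
D_2 = 6733.79408
Terminal value at year 2: TV = D_2×(1+g_2)/(r−g_2) = 7117.62034/0.059 = 120637.63292
P_0 = D_1/(1+r)^1 + D_2/(1+r)^2 + TV/(1+r)^2
    = 5368.20789 + 5406.68966 + 96862.21988 = 107637.11743

€107637.12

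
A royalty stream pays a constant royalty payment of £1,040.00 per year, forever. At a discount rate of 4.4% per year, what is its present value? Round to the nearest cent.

Level perpetuity: PV = C / r = £1,040.00 / 0.044 = £23,636.36

£23636.36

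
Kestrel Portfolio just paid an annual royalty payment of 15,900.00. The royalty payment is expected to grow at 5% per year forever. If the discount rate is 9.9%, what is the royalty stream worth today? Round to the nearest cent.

340714.29

D₁ = D₀ × (1 + g) = 15,900.00 × 1.05 = 16,695.0000
Growing perpetuity: P = D₁ / (r − g) = 16,695.0000 / (0.099 − 0.05) = 340,714.29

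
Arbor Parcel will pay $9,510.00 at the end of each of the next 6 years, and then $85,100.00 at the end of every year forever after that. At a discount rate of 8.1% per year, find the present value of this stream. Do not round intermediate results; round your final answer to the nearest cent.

$702231.37

PV of 6-year annuity: $9,510.00 × [1 − (1+0.081)^−6] / 0.081 = 43830.53307
Perpetuity value at year 6: $85,100.00 / 0.081 = 1050617.28395
PV of perpetuity: 1050617.28395 / (1+0.081)^6 = 658400.84182
Total PV = 43830.53307 + 658400.84182 = 702231.37489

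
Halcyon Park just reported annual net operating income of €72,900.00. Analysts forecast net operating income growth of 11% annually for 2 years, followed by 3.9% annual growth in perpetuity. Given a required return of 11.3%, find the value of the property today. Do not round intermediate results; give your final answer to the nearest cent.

D_1 = 80919.00000
D_2 = 89820.09000
Terminal value at year 2: TV = D_2×(1+g_2)/(r−g_2) = 93323.07351/0.074 = 1261122.61500
P_0 = D_1/(1+r)^1 + D_2/(1+r)^2 + TV/(1+r)^2
    = 72703.50404 + 72507.53772 + 1018045.02292 = 1163256.06469

€1163256.06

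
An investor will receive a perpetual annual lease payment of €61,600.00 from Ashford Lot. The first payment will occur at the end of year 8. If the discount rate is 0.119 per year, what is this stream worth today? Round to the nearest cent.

€235625.96

Value at end of year 7: C / r = €61,600.00 / 0.119 = €517,647.0588
Discount to today: PV = €517,647.0588 / (1 + 0.119)^7 = €517,647.0588 / 2.196902 = €235,625.96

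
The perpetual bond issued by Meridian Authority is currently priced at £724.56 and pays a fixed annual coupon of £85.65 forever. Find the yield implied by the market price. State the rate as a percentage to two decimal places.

P = C/r ⇒ r = C/P = £85.65/£724.56 = 0.118210

11.82%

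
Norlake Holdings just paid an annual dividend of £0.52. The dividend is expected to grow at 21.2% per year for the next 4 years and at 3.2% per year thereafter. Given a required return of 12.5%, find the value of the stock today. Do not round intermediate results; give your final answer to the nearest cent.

£10.29

D_1 = 0.63024
D_2 = 0.76385
D_3 = 0.92579
D_4 = 1.12205
Terminal value at year 4: TV = D_4×(1+g_2)/(r−g_2) = 1.15796/0.093 = 12.45118
P_0 = D_1/(1+r)^1 + D_2/(1+r)^2 + D_3/(1+r)^3 + D_4/(1+r)^4 + TV/(1+r)^4
    = 0.56021 + 0.60354 + 0.65021 + 0.70049 + 7.77321 = 10.28766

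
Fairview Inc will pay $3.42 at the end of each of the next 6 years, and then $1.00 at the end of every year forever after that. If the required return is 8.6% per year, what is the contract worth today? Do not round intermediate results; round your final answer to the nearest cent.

PV of 6-year annuity: $3.42 × [1 − (1+0.086)^−6] / 0.086 = 15.52654
Perpetuity value at year 6: $1.00 / 0.086 = 11.62791
PV of perpetuity: 11.62791 / (1+0.086)^6 = 7.08798
Total PV = 15.52654 + 7.08798 = 22.61453

$22.61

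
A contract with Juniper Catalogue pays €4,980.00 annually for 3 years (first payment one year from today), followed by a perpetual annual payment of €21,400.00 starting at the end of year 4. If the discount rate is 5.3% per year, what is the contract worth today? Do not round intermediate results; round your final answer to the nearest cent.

€359308.03

PV of 3-year annuity: €4,980.00 × [1 − (1+0.053)^−3] / 0.053 = 13485.89769
Perpetuity value at year 3: €21,400.00 / 0.053 = 403773.58491
PV of perpetuity: 403773.58491 / (1+0.053)^3 = 345822.13701
Total PV = 13485.89769 + 345822.13701 = 359308.03470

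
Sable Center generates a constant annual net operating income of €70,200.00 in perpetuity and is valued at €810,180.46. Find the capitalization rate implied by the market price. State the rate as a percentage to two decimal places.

P = C/r ⇒ r = C/P = €70,200.00/€810,180.46 = 0.086647

8.66%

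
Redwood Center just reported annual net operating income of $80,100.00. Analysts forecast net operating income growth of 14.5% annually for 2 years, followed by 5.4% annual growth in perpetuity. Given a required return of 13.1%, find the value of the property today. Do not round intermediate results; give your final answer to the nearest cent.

D_1 = 91714.50000
D_2 = 105013.10250
Terminal value at year 2: TV = D_2×(1+g_2)/(r−g_2) = 110683.81004/0.077 = 1437452.07838
P_0 = D_1/(1+r)^1 + D_2/(1+r)^2 + TV/(1+r)^2
    = 81091.51194 + 82095.29723 + 1123746.01663 = 1286932.82579

$1286932.83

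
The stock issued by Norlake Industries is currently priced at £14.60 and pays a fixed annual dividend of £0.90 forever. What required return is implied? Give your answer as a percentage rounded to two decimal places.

P = C/r ⇒ r = C/P = £0.90/£14.60 = 0.061644

6.16%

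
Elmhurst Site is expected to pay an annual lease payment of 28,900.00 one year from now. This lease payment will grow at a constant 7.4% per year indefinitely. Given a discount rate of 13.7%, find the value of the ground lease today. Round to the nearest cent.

458730.16

Growing perpetuity: P = D₁ / (r − g) = 28,900.0000 / (0.137 − 0.074) = 458,730.16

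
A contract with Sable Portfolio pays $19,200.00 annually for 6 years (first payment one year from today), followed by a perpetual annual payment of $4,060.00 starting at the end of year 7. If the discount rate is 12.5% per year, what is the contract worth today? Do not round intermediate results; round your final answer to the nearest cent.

PV of 6-year annuity: $19,200.00 × [1 − (1+0.125)^−6] / 0.125 = 77833.69970
Perpetuity value at year 6: $4,060.00 / 0.125 = 32480.00000
PV of perpetuity: 32480.00000 / (1+0.125)^6 = 16021.41559
Total PV = 77833.69970 + 16021.41559 = 93855.11528

$93855.12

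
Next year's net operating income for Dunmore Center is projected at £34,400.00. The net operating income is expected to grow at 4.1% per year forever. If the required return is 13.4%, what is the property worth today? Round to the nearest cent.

Growing perpetuity: P = D₁ / (r − g) = £34,400.0000 / (0.134 − 0.041) = £369,892.47

£369892.47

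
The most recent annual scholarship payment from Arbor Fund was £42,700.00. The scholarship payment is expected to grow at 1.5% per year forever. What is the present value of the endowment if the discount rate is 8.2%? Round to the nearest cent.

£646873.13

D₁ = D₀ × (1 + g) = £42,700.00 × 1.015 = £43,340.5000
Growing perpetuity: P = D₁ / (r − g) = £43,340.5000 / (0.082 − 0.015) = £646,873.13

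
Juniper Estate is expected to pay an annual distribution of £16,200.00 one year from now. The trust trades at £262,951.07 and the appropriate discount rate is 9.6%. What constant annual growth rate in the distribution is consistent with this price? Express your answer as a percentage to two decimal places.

3.44%

P = D₁/(r−g) ⇒ g = r − D₁/P = 0.096 − £16,200.00/£262,951.07 = 0.034392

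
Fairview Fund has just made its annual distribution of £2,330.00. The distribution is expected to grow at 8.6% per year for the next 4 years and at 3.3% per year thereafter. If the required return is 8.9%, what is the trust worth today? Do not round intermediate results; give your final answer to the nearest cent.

D_1 = 2530.38000
D_2 = 2747.99268
D_3 = 2984.32005
D_4 = 3240.97157
Terminal value at year 4: TV = D_4×(1+g_2)/(r−g_2) = 3347.92364/0.056 = 59784.35066
P_0 = D_1/(1+r)^1 + D_2/(1+r)^2 + D_3/(1+r)^3 + D_4/(1+r)^4 + TV/(1+r)^4
    = 2323.58127 + 2317.18022 + 2310.79680 + 2304.43097 + 42508.52127 = 51764.51052

£51764.51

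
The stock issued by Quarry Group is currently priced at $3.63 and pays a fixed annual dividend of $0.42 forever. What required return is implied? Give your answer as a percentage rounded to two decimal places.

11.57%

P = C/r ⇒ r = C/P = $0.42/$3.63 = 0.115702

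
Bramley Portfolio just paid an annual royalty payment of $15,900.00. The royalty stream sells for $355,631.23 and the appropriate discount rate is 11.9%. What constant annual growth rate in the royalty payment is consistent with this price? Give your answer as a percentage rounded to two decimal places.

P = D₀(1+g)/(r−g) ⇒ P(r−g) = D₀(1+g) ⇒ g(P+D₀) = P·r − D₀
g = (P·r − D₀)/(P + D₀) = ($355,631.23×0.119 − $15,900.00) / ($355,631.23 + $15,900.00) = 0.071111

7.11%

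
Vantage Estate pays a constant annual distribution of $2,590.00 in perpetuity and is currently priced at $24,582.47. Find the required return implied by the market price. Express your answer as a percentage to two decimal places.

10.54%

P = C/r ⇒ r = C/P = $2,590.00/$24,582.47 = 0.105360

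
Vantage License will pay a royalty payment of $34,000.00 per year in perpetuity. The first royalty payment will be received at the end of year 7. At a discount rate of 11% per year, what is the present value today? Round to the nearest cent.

Value at end of year 6: C / r = $34,000.00 / 0.11 = $309,090.9091
Discount to today: PV = $309,090.9091 / (1 + 0.11)^6 = $309,090.9091 / 1.870415 = $165,252.62

$165252.62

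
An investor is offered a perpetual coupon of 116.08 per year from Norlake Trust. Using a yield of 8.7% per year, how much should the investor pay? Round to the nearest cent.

Level perpetuity: PV = C / r = 116.08 / 0.087 = 1,334.25

1334.25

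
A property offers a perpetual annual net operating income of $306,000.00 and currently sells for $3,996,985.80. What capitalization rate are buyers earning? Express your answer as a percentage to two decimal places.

7.66%

P = C/r ⇒ r = C/P = $306,000.00/$3,996,985.80 = 0.076558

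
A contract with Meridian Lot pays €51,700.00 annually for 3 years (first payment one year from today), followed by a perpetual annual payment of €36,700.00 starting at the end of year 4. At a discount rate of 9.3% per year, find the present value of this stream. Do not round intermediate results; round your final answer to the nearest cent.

€432390.98

PV of 3-year annuity: €51,700.00 × [1 − (1+0.093)^−3] / 0.093 = 130171.37787
Perpetuity value at year 3: €36,700.00 / 0.093 = 394623.65591
PV of perpetuity: 394623.65591 / (1+0.093)^3 = 302219.60238
Total PV = 130171.37787 + 302219.60238 = 432390.98025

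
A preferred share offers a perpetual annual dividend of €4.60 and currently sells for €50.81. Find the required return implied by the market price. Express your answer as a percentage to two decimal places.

9.05%

P = C/r ⇒ r = C/P = €4.60/€50.81 = 0.090533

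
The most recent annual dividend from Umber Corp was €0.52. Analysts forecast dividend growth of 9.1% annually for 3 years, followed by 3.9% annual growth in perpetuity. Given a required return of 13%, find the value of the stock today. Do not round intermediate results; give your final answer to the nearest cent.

D_1 = 0.56732
D_2 = 0.61895
D_3 = 0.67527
Terminal value at year 3: TV = D_3×(1+g_2)/(r−g_2) = 0.70161/0.091 = 7.70995
P_0 = D_1/(1+r)^1 + D_2/(1+r)^2 + D_3/(1+r)^3 + TV/(1+r)^3
    = 0.50205 + 0.48473 + 0.46800 + 5.34338 = 6.79816

€6.80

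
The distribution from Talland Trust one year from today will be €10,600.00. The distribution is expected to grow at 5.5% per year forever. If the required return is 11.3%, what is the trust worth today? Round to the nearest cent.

€182758.62

Growing perpetuity: P = D₁ / (r − g) = €10,600.0000 / (0.113 − 0.055) = €182,758.62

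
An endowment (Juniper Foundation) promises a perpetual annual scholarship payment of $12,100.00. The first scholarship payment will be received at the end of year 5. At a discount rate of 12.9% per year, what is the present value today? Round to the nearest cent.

Value at end of year 4: C / r = $12,100.00 / 0.129 = $93,798.4496
Discount to today: PV = $93,798.4496 / (1 + 0.129)^4 = $93,798.4496 / 1.624710 = $57,732.44

$57732.44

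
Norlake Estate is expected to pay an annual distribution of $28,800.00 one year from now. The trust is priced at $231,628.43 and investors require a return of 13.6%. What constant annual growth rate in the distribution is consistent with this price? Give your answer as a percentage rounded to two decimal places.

1.17%

P = D₁/(r−g) ⇒ g = r − D₁/P = 0.136 − $28,800.00/$231,628.43 = 0.011663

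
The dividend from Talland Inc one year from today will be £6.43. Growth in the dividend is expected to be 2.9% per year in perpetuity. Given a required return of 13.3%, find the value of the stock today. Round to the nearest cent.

Growing perpetuity: P = D₁ / (r − g) = £6.4300 / (0.133 − 0.029) = £61.83

£61.83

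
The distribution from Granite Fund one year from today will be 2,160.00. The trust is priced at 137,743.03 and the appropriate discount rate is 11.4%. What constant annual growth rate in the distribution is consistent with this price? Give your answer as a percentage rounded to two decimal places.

9.83%

P = D₁/(r−g) ⇒ g = r − D₁/P = 0.114 − 2,160.00/137,743.03 = 0.098319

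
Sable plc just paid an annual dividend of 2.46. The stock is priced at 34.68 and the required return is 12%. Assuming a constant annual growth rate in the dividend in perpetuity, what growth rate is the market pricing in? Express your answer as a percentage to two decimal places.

P = D₀(1+g)/(r−g) ⇒ P(r−g) = D₀(1+g) ⇒ g(P+D₀) = P·r − D₀
g = (P·r − D₀)/(P + D₀) = (34.68×0.12 − 2.46) / (34.68 + 2.46) = 0.045816

4.58%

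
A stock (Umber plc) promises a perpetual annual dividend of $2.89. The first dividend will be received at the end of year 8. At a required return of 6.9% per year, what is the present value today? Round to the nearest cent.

Value at end of year 7: C / r = $2.89 / 0.069 = $41.8841
Discount to today: PV = $41.8841 / (1 + 0.069)^7 = $41.8841 / 1.595306 = $26.25

$26.25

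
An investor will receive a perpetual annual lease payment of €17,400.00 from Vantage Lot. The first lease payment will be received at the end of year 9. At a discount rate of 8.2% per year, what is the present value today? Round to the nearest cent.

Value at end of year 8: C / r = €17,400.00 / 0.082 = €212,195.1220
Discount to today: PV = €212,195.1220 / (1 + 0.082)^8 = €212,195.1220 / 1.878530 = €112,958.08

€112958.08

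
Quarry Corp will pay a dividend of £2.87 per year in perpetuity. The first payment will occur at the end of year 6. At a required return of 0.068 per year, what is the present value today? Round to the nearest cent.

£30.38

Value at end of year 5: C / r = £2.87 / 0.068 = £42.2059
Discount to today: PV = £42.2059 / (1 + 0.068)^5 = £42.2059 / 1.389493 = £30.38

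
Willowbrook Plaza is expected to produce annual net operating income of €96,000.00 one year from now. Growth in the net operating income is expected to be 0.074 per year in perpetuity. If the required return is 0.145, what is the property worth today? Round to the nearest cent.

€1352112.68

Growing perpetuity: P = D₁ / (r − g) = €96,000.0000 / (0.145 − 0.074) = €1,352,112.68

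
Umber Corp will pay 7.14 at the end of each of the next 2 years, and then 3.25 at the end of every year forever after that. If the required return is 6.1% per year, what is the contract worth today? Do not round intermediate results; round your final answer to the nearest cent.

PV of 2-year annuity: 7.14 × [1 − (1+0.061)^−2] / 0.061 = 13.07210
Perpetuity value at year 2: 3.25 / 0.061 = 53.27869
PV of perpetuity: 53.27869 / (1+0.061)^2 = 47.32850
Total PV = 13.07210 + 47.32850 = 60.40060

60.40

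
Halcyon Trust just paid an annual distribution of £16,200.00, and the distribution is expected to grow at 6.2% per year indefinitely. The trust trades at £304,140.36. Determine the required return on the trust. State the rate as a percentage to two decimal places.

D₁ = £16,200.00 × 1.062 = £17,204.4000
P = D₁/(r − g) ⇒ r = D₁/P + g = £17,204.4000/£304,140.36 + 0.062 = 0.056567 + 0.062 = 0.118567

11.86%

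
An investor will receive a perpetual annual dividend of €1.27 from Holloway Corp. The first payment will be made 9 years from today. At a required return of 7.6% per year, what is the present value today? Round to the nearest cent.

€9.30

Value at end of year 8: C / r = €1.27 / 0.076 = €16.7105
Discount to today: PV = €16.7105 / (1 + 0.076)^8 = €16.7105 / 1.796794 = €9.30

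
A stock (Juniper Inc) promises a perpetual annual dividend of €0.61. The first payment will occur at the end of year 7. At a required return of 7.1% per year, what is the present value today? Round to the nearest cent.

€5.69

Value at end of year 6: C / r = €0.61 / 0.071 = €8.5915
Discount to today: PV = €8.5915 / (1 + 0.071)^6 = €8.5915 / 1.509165 = €5.69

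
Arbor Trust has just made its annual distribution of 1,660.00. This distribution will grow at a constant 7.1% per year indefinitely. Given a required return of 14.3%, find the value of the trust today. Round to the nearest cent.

24692.50

D₁ = D₀ × (1 + g) = 1,660.00 × 1.071 = 1,777.8600
Growing perpetuity: P = D₁ / (r − g) = 1,777.8600 / (0.143 − 0.071) = 24,692.50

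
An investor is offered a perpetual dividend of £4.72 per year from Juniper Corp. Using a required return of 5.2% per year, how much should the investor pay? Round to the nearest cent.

£90.77

Level perpetuity: PV = C / r = £4.72 / 0.052 = £90.77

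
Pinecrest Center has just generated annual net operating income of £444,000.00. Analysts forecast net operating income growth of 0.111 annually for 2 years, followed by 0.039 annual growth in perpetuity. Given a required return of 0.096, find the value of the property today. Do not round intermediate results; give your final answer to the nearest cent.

D_1 = 493284.00000
D_2 = 548038.52400
Terminal value at year 2: TV = D_2×(1+g_2)/(r−g_2) = 569412.02644/0.057 = 9989684.67432
P_0 = D_1/(1+r)^1 + D_2/(1+r)^2 + TV/(1+r)^2
    = 450076.64234 + 456236.45040 + 8316310.03443 = 9222623.12716

£9222623.13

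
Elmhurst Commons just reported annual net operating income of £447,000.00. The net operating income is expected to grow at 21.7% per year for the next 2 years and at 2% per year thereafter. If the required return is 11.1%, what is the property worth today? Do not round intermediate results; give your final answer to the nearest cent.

£7038018.34

D_1 = 543999.00000
D_2 = 662046.78300
Terminal value at year 2: TV = D_2×(1+g_2)/(r−g_2) = 675287.71866/0.091 = 7420744.16110
P_0 = D_1/(1+r)^1 + D_2/(1+r)^2 + TV/(1+r)^2
    = 489648.06481 + 536365.16190 + 6012005.11139 = 7038018.33810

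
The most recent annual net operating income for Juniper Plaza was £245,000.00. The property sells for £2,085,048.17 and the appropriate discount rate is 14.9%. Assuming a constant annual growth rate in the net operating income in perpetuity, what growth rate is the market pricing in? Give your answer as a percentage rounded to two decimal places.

P = D₀(1+g)/(r−g) ⇒ P(r−g) = D₀(1+g) ⇒ g(P+D₀) = P·r − D₀
g = (P·r − D₀)/(P + D₀) = (£2,085,048.17×0.149 − £245,000.00) / (£2,085,048.17 + £245,000.00) = 0.028185

2.82%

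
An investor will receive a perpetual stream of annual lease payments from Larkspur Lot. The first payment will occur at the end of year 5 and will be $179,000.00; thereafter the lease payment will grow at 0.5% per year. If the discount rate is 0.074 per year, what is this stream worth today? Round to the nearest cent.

$1949785.40

Value at end of year 4: C₁ / (r − g) = $179,000.00 / (0.074 − 0.005) = $2,594,202.8986
Discount to today: PV = $2,594,202.8986 / (1 + 0.074)^4 = $2,594,202.8986 / 1.330507 = $1,949,785.40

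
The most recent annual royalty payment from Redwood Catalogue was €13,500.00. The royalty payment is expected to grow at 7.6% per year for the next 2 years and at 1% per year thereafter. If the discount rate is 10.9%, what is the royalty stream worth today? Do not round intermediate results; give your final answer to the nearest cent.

€155459.46

D_1 = 14526.00000
D_2 = 15629.97600
Terminal value at year 2: TV = D_2×(1+g_2)/(r−g_2) = 15786.27576/0.099 = 159457.33091
P_0 = D_1/(1+r)^1 + D_2/(1+r)^2 + TV/(1+r)^2
    = 13098.28674 + 12708.52709 + 129652.65006 = 155459.46389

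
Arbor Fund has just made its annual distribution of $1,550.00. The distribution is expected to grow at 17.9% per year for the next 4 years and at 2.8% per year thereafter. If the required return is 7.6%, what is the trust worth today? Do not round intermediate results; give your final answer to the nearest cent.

$55683.55

D_1 = 1827.45000
D_2 = 2154.56355
D_3 = 2540.23043
D_4 = 2994.93167
Terminal value at year 4: TV = D_4×(1+g_2)/(r−g_2) = 3078.78976/0.048 = 64141.45330
P_0 = D_1/(1+r)^1 + D_2/(1+r)^2 + D_3/(1+r)^3 + D_4/(1+r)^4 + TV/(1+r)^4
    = 1698.37361 + 1860.95026 + 2039.08955 + 2234.28121 + 47850.85592 = 55683.55055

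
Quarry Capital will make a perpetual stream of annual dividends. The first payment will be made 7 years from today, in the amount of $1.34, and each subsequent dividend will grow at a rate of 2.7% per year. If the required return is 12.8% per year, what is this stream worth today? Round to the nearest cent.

$6.44

Value at end of year 6: C₁ / (r − g) = $1.34 / (0.128 − 0.027) = $13.2673
Discount to today: PV = $13.2673 / (1 + 0.128)^6 = $13.2673 / 2.059940 = $6.44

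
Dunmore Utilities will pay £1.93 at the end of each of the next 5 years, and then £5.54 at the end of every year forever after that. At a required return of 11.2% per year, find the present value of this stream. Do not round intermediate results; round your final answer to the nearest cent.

PV of 5-year annuity: £1.93 × [1 − (1+0.112)^−5] / 0.112 = 7.09734
Perpetuity value at year 5: £5.54 / 0.112 = 49.46429
PV of perpetuity: 49.46429 / (1+0.112)^5 = 29.09161
Total PV = 7.09734 + 29.09161 = 36.18895

£36.19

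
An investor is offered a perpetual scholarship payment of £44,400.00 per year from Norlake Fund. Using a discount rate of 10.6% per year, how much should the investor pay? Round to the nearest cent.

Level perpetuity: PV = C / r = £44,400.00 / 0.106 = £418,867.92

£418867.92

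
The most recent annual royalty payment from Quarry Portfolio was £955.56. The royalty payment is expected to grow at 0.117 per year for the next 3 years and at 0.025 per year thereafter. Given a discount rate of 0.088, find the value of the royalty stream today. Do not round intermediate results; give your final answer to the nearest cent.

£19845.65

D_1 = 1067.36052
D_2 = 1192.24170
D_3 = 1331.73398
Terminal value at year 3: TV = D_3×(1+g_2)/(r−g_2) = 1365.02733/0.063 = 21667.10047
P_0 = D_1/(1+r)^1 + D_2/(1+r)^2 + D_3/(1+r)^3 + TV/(1+r)^3
    = 981.02989 + 1007.17866 + 1034.02442 + 16823.41317 = 19845.64614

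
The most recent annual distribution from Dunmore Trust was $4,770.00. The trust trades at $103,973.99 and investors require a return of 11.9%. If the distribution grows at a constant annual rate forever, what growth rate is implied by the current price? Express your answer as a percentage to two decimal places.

P = D₀(1+g)/(r−g) ⇒ P(r−g) = D₀(1+g) ⇒ g(P+D₀) = P·r − D₀
g = (P·r − D₀)/(P + D₀) = ($103,973.99×0.119 − $4,770.00) / ($103,973.99 + $4,770.00) = 0.069916

6.99%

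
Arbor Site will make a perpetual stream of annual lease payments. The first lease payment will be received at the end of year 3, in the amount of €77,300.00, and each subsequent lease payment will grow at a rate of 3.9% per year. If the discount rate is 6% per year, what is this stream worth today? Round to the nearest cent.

Value at end of year 2: C₁ / (r − g) = €77,300.00 / (0.06 − 0.039) = €3,680,952.3810
Discount to today: PV = €3,680,952.3810 / (1 + 0.06)^2 = €3,680,952.3810 / 1.123600 = €3,276,034.51

€3276034.51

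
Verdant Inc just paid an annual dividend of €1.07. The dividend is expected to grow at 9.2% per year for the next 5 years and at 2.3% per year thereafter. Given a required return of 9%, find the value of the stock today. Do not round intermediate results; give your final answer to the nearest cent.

€21.87

D_1 = 1.16844
D_2 = 1.27594
D_3 = 1.39332
D_4 = 1.52151
D_5 = 1.66149
Terminal value at year 5: TV = D_5×(1+g_2)/(r−g_2) = 1.69970/0.067 = 25.36868
P_0 = D_1/(1+r)^1 + D_2/(1+r)^2 + D_3/(1+r)^3 + D_4/(1+r)^4 + D_5/(1+r)^5 + TV/(1+r)^5
    = 1.07196 + 1.07393 + 1.07590 + 1.07787 + 1.07985 + 16.48790 = 21.86742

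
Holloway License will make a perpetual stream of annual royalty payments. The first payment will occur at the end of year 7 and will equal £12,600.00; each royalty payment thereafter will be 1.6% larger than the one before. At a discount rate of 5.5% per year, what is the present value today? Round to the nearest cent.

£234310.19

Value at end of year 6: C₁ / (r − g) = £12,600.00 / (0.055 − 0.016) = £323,076.9231
Discount to today: PV = £323,076.9231 / (1 + 0.055)^6 = £323,076.9231 / 1.378843 = £234,310.19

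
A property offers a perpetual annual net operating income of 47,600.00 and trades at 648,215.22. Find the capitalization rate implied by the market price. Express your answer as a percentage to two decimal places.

7.34%

P = C/r ⇒ r = C/P = 47,600.00/648,215.22 = 0.073432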